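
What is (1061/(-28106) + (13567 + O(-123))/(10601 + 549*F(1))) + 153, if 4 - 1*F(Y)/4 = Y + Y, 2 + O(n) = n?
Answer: 125406309/815074 ≈ 153.86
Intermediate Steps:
O(n) = -2 + n
F(Y) = 16 - 8*Y (F(Y) = 16 - 4*(Y + Y) = 16 - 8*Y)
(1061/(-28106) + (13567 + O(-123))/(10601 + 549*F(1))) + 153 = (1061/(-28106) + (13567 + (-2 - 123))/(10601 + 549*(16 - 8*1))) + 153 = (1061*(-1/28106) + (13567 - 125)/(10601 + 549*(16 - 8))) + 153 = (-1061/28106 + 13442/(10601 + 549*8)) + 153 = (-1061/28106 + 13442/(10601 + 4392)) + 153 = (-1061/28106 + 13442/14993) + 153 = (-1061/28106 + 13442*(1/14993)) + 153 = (-1061/28106 + 26/29) + 153 = 699987/815074 + 153 = 125406309/815074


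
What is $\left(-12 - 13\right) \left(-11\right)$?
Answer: $275$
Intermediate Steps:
$\left(-12 - 13\right) \left(-11\right) = \left(-25\right) \left(-11\right) = 275$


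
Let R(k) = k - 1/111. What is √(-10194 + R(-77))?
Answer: I*√126549102/111 ≈ 101.35*I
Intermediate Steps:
R(k) = -1/111 + k (R(k) = k - 1*1/111 = k - 1/111 = -1/111 + k)
√(-10194 + R(-77)) = √(-10194 + (-1/111 - 77)) = √(-10194 - 8548/111) = √(-1140082/111) = I*√126549102/111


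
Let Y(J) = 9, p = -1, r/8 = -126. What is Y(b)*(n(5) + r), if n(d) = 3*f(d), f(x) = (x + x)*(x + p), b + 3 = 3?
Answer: -7992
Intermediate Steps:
r = -1008 (r = 8*(-126) = -1008)
b = 0 (b = -3 + 3 = 0)
f(x) = 2*x*(-1 + x) (f(x) = (x + x)*(x - 1) = (2*x)*(-1 + x) = 2*x*(-1 + x))
n(d) = 6*d*(-1 + d) (n(d) = 3*(2*d*(-1 + d)) = 6*d*(-1 + d))
Y(b)*(n(5) + r) = 9*(6*5*(-1 + 5) - 1008) = 9*(6*5*4 - 1008) = 9*(120 - 1008) = 9*(-888) = -7992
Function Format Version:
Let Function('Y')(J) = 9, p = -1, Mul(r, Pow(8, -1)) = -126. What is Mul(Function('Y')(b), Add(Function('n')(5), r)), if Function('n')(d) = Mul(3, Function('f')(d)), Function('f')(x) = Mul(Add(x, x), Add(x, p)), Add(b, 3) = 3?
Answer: -7992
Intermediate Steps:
r = -1008 (r = Mul(8, -126) = -1008)
b = 0 (b = Add(-3, 3) = 0)
Function('f')(x) = Mul(2, x, Add(-1, x)) (Function('f')(x) = Mul(Add(x, x), Add(x, -1)) = Mul(Mul(2, x), Add(-1, x)) = Mul(2, x, Add(-1, x)))
Function('n')(d) = Mul(6, d, Add(-1, d)) (Function('n')(d) = Mul(3, Mul(2, d, Add(-1, d))) = Mul(6, d, Add(-1, d)))
Mul(Function('Y')(b), Add(Function('n')(5), r)) = Mul(9, Add(Mul(6, 5, Add(-1, 5)), -1008)) = Mul(9, Add(Mul(6, 5, 4), -1008)) = Mul(9, Add(120, -1008)) = Mul(9, -888) = -7992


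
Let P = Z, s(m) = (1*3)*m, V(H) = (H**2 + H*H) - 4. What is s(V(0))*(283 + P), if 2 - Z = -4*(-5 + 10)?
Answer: -3660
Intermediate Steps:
V(H) = -4 + 2*H**2 (V(H) = (H**2 + H**2) - 4 = 2*H**2 - 4 = -4 + 2*H**2)
s(m) = 3*m
Z = 22 (Z = 2 - (-4)*(-5 + 10) = 2 - (-4)*5 = 2 - 1*(-20) = 2 + 20 = 22)
P = 22
s(V(0))*(283 + P) = (3*(-4 + 2*0**2))*(283 + 22) = (3*(-4 + 2*0))*305 = (3*(-4 + 0))*305 = (3*(-4))*305 = -12*305 = -3660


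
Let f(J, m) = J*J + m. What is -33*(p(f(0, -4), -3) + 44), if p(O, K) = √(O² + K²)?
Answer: -1617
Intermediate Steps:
f(J, m) = m + J² (f(J, m) = J² + m = m + J²)
p(O, K) = √(K² + O²)
-33*(p(f(0, -4), -3) + 44) = -33*(√((-3)² + (-4 + 0²)²) + 44) = -33*(√(9 + (-4 + 0)²) + 44) = -33*(√(9 + (-4)²) + 44) = -33*(√(9 + 16) + 44) = -33*(√25 + 44) = -33*(5 + 44) = -33*49 = -1617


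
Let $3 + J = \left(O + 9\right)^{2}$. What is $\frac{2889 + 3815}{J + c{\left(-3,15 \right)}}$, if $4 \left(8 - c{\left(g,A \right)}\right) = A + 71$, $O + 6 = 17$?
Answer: $\frac{13408}{767} \approx 17.481$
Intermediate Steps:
$O = 11$ ($O = -6 + 17 = 11$)
$c{\left(g,A \right)} = - \frac{39}{4} - \frac{A}{4}$ ($c{\left(g,A \right)} = 8 - \frac{A + 71}{4} = 8 - \frac{71 + A}{4} = 8 - \left(\frac{71}{4} + \frac{A}{4}\right) = - \frac{39}{4} - \frac{A}{4}$)
$J = 397$ ($J = -3 + \left(11 + 9\right)^{2} = -3 + 20^{2} = -3 + 400 = 397$)
$\frac{2889 + 3815}{J + c{\left(-3,15 \right)}} = \frac{2889 + 3815}{397 - \frac{27}{2}} = \frac{6704}{397 - \frac{27}{2}} = \frac{6704}{\frac{767}{2}} = 6704 \cdot \frac{2}{767} = \frac{13408}{767}$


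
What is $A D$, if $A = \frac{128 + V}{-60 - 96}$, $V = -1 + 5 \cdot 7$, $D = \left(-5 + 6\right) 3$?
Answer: $- \frac{81}{26} \approx -3.1154$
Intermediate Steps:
$D = 3$ ($D = 1 \cdot 3 = 3$)
$V = 34$ ($V = -1 + 35 = 34$)
$A = - \frac{27}{26}$ ($A = \frac{128 + 34}{-60 - 96} = \frac{162}{-156} = 162 \left(- \frac{1}{156}\right) = - \frac{27}{26} \approx -1.0385$)
$A D = \left(- \frac{27}{26}\right) 3 = - \frac{81}{26}$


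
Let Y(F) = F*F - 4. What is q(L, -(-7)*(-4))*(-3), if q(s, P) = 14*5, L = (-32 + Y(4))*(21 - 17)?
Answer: -210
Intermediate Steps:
Y(F) = -4 + F² (Y(F) = F² - 4 = -4 + F²)
L = -80 (L = (-32 + (-4 + 4²))*(21 - 17) = (-32 + (-4 + 16))*4 = (-32 + 12)*4 = -20*4 = -80)
q(s, P) = 70
q(L, -(-7)*(-4))*(-3) = 70*(-3) = -210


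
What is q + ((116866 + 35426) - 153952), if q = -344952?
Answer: -346612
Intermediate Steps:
q + ((116866 + 35426) - 153952) = -344952 + ((116866 + 35426) - 153952) = -344952 + (152292 - 153952) = -344952 - 1660 = -346612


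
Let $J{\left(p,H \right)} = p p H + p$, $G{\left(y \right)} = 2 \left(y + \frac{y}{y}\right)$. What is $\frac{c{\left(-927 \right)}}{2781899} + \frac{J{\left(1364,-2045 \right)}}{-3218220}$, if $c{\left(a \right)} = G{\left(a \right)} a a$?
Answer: $\frac{151738974039769}{248687861105} \approx 610.16$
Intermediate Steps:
$G{\left(y \right)} = 2 + 2 y$ ($G{\left(y \right)} = 2 \left(y + 1\right) = 2 \left(1 + y\right) = 2 + 2 y$)
$c{\left(a \right)} = a^{2} \left(2 + 2 a\right)$ ($c{\left(a \right)} = \left(2 + 2 a\right) a a = a \left(2 + 2 a\right) a = a^{2} \left(2 + 2 a\right)$)
$J{\left(p,H \right)} = p + H p^{2}$ ($J{\left(p,H \right)} = p^{2} H + p = H p^{2} + p = p + H p^{2}$)
$\frac{c{\left(-927 \right)}}{2781899} + \frac{J{\left(1364,-2045 \right)}}{-3218220} = \frac{2 \left(-927\right)^{2} \left(1 - 927\right)}{2781899} + \frac{1364 \left(1 - 2789380\right)}{-3218220} = 2 \cdot 859329 \left(-926\right) \frac{1}{2781899} + 1364 \left(1 - 2789380\right) \left(- \frac{1}{3218220}\right) = \left(-1591477308\right) \frac{1}{2781899} + 1364 \left(-2789379\right) \left(- \frac{1}{3218220}\right) = - \frac{1591477308}{2781899} - - \frac{105686471}{89395} = - \frac{1591477308}{2781899} + \frac{105686471}{89395} = \frac{151738974039769}{248687861105}$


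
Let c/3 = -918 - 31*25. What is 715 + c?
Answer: -4364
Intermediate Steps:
c = -5079 (c = 3*(-918 - 31*25) = 3*(-918 - 775) = 3*(-1693) = -5079)
715 + c = 715 - 5079 = -4364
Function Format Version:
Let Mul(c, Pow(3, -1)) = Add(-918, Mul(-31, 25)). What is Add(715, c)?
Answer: -4364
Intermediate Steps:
c = -5079 (c = Mul(3, Add(-918, Mul(-31, 25))) = Mul(3, Add(-918, -775)) = Mul(3, -1693) = -5079)
Add(715, c) = Add(715, -5079) = -4364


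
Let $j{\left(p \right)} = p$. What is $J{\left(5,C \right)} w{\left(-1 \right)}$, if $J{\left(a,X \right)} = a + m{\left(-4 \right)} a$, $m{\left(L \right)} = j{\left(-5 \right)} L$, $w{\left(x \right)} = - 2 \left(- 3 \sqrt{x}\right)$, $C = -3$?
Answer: $630 i \approx 630.0 i$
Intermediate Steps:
$w{\left(x \right)} = 6 \sqrt{x}$
$m{\left(L \right)} = - 5 L$
$J{\left(a,X \right)} = 21 a$ ($J{\left(a,X \right)} = a + \left(-5\right) \left(-4\right) a = a + 20 a = 21 a$)
$J{\left(5,C \right)} w{\left(-1 \right)} = 21 \cdot 5 \cdot 6 \sqrt{-1} = 105 \cdot 6 i = 630 i$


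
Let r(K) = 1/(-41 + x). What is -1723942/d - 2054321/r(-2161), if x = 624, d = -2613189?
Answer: -3129735828403085/2613189 ≈ -1.1977e+9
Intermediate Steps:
r(K) = 1/583 (r(K) = 1/(-41 + 624) = 1/583)
-1723942/d - 2054321/r(-2161) = -1723942/(-2613189) - 2054321/1/583 = -1723942*(-1/2613189) - 2054321*583 = 1723942/2613189 - 1197669143 = -3129735828403085/2613189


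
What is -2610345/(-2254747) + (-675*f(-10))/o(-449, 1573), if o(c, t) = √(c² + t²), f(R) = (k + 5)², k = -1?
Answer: 2610345/2254747 - 1080*√2675930/267593 ≈ -5.4445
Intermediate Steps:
f(R) = 16 (f(R) = (-1 + 5)² = 4² = 16)
-2610345/(-2254747) + (-675*f(-10))/o(-449, 1573) = -2610345/(-2254747) + (-675*16)/(√((-449)² + 1573²)) = -2610345*(-1/2254747) - 10800/√(201601 + 2474329) = 2610345/2254747 - 10800*√2675930/2675930 = 2610345/2254747 - 1080*√2675930/267593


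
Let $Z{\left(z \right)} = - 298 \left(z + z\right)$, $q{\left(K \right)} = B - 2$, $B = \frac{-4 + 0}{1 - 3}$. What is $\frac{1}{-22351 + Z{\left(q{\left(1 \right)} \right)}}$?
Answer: $- \frac{1}{22351} \approx -4.4741 \cdot 10^{-5}$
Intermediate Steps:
$B = 2$ ($B = - \frac{4}{-2} = \left(-4\right) \left(- \frac{1}{2}\right) = 2$)
$q{\left(K \right)} = 0$ ($q{\left(K \right)} = 2 - 2 = 0$)
$Z{\left(z \right)} = - 596 z$ ($Z{\left(z \right)} = - 298 \cdot 2 z = - 596 z$)
$\frac{1}{-22351 + Z{\left(q{\left(1 \right)} \right)}} = \frac{1}{-22351 - 0} = \frac{1}{-22351 + 0} = \frac{1}{-22351} = - \frac{1}{22351}$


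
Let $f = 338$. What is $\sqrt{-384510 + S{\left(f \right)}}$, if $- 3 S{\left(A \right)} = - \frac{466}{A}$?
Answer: $\frac{i \sqrt{584839011}}{39} \approx 620.09 i$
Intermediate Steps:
$S{\left(A \right)} = \frac{466}{3 A}$ ($S{\left(A \right)} = - \frac{\left(-466\right) \frac{1}{A}}{3} = \frac{466}{3 A}$)
$\sqrt{-384510 + S{\left(f \right)}} = \sqrt{-384510 + \frac{466}{3 \cdot 338}} = \sqrt{-384510 + \frac{466}{3} \cdot \frac{1}{338}} = \sqrt{-384510 + \frac{233}{507}} = \sqrt{- \frac{194946337}{507}} = \frac{i \sqrt{584839011}}{39}$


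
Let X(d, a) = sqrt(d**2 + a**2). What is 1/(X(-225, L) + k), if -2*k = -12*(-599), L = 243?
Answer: -599/2134527 - sqrt(1354)/1423018 ≈ -0.00030648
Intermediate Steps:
X(d, a) = sqrt(a**2 + d**2)
k = -3594 (k = -(-6)*(-599) = -1/2*7188 = -3594)
1/(X(-225, L) + k) = 1/(sqrt(243**2 + (-225)**2) - 3594) = 1/(sqrt(59049 + 50625) - 3594) = 1/(sqrt(109674) - 3594) = 1/(9*sqrt(1354) - 3594) = 1/(-3594 + 9*sqrt(1354))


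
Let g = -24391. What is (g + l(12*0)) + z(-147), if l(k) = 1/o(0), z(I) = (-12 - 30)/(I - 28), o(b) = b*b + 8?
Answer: -4878127/200 ≈ -24391.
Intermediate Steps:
o(b) = 8 + b² (o(b) = b² + 8 = 8 + b²)
z(I) = -42/(-28 + I)
l(k) = ⅛ (l(k) = 1/(8 + 0²) = 1/(8 + 0) = 1/8 = ⅛)
(g + l(12*0)) + z(-147) = (-24391 + ⅛) - 42/(-28 - 147) = -195127/8 - 42/(-175) = -195127/8 - 42*(-1/175) = -195127/8 + 6/25 = -4878127/200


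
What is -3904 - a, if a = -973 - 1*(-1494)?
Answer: -4425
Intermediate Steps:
a = 521 (a = -973 + 1494 = 521)
-3904 - a = -3904 - 1*521 = -3904 - 521 = -4425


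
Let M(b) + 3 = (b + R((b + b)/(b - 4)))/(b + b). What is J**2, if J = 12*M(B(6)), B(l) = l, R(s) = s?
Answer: 576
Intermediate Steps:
M(b) = -3 + (b + 2*b/(-4 + b))/(2*b) (M(b) = -3 + (b + (b + b)/(b - 4))/(b + b) = -3 + (b + (2*b)/(-4 + b))/((2*b)) = -3 + (b + 2*b/(-4 + b))*(1/(2*b)) = -3 + (b + 2*b/(-4 + b))/(2*b))
J = -24 (J = 12*((22 - 5*6)/(2*(-4 + 6))) = 12*((1/2)*(22 - 30)/2) = 12*((1/2)*(1/2)*(-8)) = 12*(-2) = -24)
J**2 = (-24)**2 = 576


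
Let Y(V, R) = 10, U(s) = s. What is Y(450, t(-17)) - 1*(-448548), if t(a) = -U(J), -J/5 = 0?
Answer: 448558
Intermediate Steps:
J = 0 (J = -5*0 = 0)
t(a) = 0 (t(a) = -1*0 = 0)
Y(450, t(-17)) - 1*(-448548) = 10 - 1*(-448548) = 10 + 448548 = 448558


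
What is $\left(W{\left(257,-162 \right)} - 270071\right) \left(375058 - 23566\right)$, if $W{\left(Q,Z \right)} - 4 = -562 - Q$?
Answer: $-95214261912$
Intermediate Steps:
$W{\left(Q,Z \right)} = -558 - Q$ ($W{\left(Q,Z \right)} = 4 - \left(562 + Q\right) = -558 - Q$)
$\left(W{\left(257,-162 \right)} - 270071\right) \left(375058 - 23566\right) = \left(\left(-558 - 257\right) - 270071\right) \left(375058 - 23566\right) = \left(\left(-558 - 257\right) - 270071\right) 351492 = \left(-815 - 270071\right) 351492 = \left(-270886\right) 351492 = -95214261912$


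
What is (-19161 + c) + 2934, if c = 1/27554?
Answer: -447118757/27554 ≈ -16227.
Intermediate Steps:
c = 1/27554 ≈ 3.6292e-5
(-19161 + c) + 2934 = (-19161 + 1/27554) + 2934 = -527962193/27554 + 2934 = -447118757/27554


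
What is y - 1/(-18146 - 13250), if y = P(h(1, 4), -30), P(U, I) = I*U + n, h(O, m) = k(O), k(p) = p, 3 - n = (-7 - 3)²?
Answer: -3987291/31396 ≈ -127.00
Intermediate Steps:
n = -97 (n = 3 - (-7 - 3)² = 3 - 1*(-10)² = 3 - 1*100 = 3 - 100 = -97)
h(O, m) = O
P(U, I) = -97 + I*U (P(U, I) = I*U - 97 = -97 + I*U)
y = -127 (y = -97 - 30*1 = -97 - 30 = -127)
y - 1/(-18146 - 13250) = -127 - 1/(-18146 - 13250) = -127 - 1/(-31396) = -127 - 1*(-1/31396) = -127 + 1/31396 = -3987291/31396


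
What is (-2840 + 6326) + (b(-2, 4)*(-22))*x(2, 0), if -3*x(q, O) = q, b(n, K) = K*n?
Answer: 10106/3 ≈ 3368.7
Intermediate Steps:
x(q, O) = -q/3
(-2840 + 6326) + (b(-2, 4)*(-22))*x(2, 0) = (-2840 + 6326) + ((4*(-2))*(-22))*(-1/3*2) = 3486 - 8*(-22)*(-2/3) = 3486 + 176*(-2/3) = 3486 - 352/3 = 10106/3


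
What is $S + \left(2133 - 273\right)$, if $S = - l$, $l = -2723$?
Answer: $4583$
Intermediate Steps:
$S = 2723$ ($S = \left(-1\right) \left(-2723\right) = 2723$)
$S + \left(2133 - 273\right) = 2723 + \left(2133 - 273\right) = 2723 + 1860 = 4583$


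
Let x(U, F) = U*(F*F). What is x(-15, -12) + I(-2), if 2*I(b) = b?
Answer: -2161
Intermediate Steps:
I(b) = b/2
x(U, F) = U*F²
x(-15, -12) + I(-2) = -15*(-12)² + (½)*(-2) = -15*144 - 1 = -2160 - 1 = -2161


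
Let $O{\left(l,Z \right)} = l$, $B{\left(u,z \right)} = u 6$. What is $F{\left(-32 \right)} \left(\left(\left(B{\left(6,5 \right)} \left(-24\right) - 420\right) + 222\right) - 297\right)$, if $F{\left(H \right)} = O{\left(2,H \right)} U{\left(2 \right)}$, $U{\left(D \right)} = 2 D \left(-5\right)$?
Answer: $54360$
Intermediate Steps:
$B{\left(u,z \right)} = 6 u$
$U{\left(D \right)} = - 10 D$
$F{\left(H \right)} = -40$ ($F{\left(H \right)} = 2 \left(\left(-10\right) 2\right) = 2 \left(-20\right) = -40$)
$F{\left(-32 \right)} \left(\left(\left(B{\left(6,5 \right)} \left(-24\right) - 420\right) + 222\right) - 297\right) = - 40 \left(\left(\left(6 \cdot 6 \left(-24\right) - 420\right) + 222\right) - 297\right) = - 40 \left(\left(\left(36 \left(-24\right) - 420\right) + 222\right) - 297\right) = - 40 \left(\left(\left(-864 - 420\right) + 222\right) - 297\right) = - 40 \left(\left(-1284 + 222\right) - 297\right) = - 40 \left(-1062 - 297\right) = \left(-40\right) \left(-1359\right) = 54360$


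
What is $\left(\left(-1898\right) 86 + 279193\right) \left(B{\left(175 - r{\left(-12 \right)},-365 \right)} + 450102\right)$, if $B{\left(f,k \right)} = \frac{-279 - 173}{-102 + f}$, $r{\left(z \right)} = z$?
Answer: $\frac{887322850074}{17} \approx 5.2195 \cdot 10^{10}$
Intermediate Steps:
$B{\left(f,k \right)} = - \frac{452}{-102 + f}$
$\left(\left(-1898\right) 86 + 279193\right) \left(B{\left(175 - r{\left(-12 \right)},-365 \right)} + 450102\right) = \left(\left(-1898\right) 86 + 279193\right) \left(- \frac{452}{-102 + \left(175 - -12\right)} + 450102\right) = \left(-163228 + 279193\right) \left(- \frac{452}{-102 + \left(175 + 12\right)} + 450102\right) = 115965 \left(- \frac{452}{-102 + 187} + 450102\right) = 115965 \left(- \frac{452}{85} + 450102\right) = 115965 \cdot \frac{38258218}{85} = \frac{887322850074}{17}$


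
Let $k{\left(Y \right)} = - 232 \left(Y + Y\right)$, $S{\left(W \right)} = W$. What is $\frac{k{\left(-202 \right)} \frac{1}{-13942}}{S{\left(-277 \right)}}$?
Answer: $\frac{46864}{1930967} \approx 0.02427$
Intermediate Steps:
$k{\left(Y \right)} = - 464 Y$ ($k{\left(Y \right)} = - 232 \cdot 2 Y = - 464 Y$)
$\frac{k{\left(-202 \right)} \frac{1}{-13942}}{S{\left(-277 \right)}} = \frac{\left(-464\right) \left(-202\right) \frac{1}{-13942}}{-277} = 93728 \left(- \frac{1}{13942}\right) \left(- \frac{1}{277}\right) = \left(- \frac{46864}{6971}\right) \left(- \frac{1}{277}\right) = \frac{46864}{1930967}$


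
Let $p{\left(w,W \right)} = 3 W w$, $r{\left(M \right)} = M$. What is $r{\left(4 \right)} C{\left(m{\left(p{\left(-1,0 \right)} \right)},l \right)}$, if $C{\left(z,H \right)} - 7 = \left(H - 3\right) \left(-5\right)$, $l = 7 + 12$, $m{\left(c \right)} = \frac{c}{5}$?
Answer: $-292$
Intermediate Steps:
$p{\left(w,W \right)} = 3 W w$
$m{\left(c \right)} = \frac{c}{5}$ ($m{\left(c \right)} = c \frac{1}{5} = \frac{c}{5}$)
$l = 19$
$C{\left(z,H \right)} = 22 - 5 H$ ($C{\left(z,H \right)} = 7 + \left(H - 3\right) \left(-5\right) = 7 + \left(-3 + H\right) \left(-5\right) = 7 - \left(-15 + 5 H\right) = 22 - 5 H$)
$r{\left(4 \right)} C{\left(m{\left(p{\left(-1,0 \right)} \right)},l \right)} = 4 \left(22 - 95\right) = 4 \left(-73\right) = -292$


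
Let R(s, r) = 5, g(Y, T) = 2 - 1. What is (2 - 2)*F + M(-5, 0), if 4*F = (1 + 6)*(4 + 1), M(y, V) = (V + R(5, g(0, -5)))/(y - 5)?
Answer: -½ ≈ -0.50000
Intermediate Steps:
g(Y, T) = 1
M(y, V) = (5 + V)/(-5 + y) (M(y, V) = (V + 5)/(y - 5) = (5 + V)/(-5 + y))
F = 35/4 (F = ((1 + 6)*(4 + 1))/4 = (7*5)/4 = (¼)*35 = 35/4 ≈ 8.7500)
(2 - 2)*F + M(-5, 0) = (2 - 2)*(35/4) + (5 + 0)/(-5 - 5) = 0*(35/4) + 5/(-10) = 0 - ⅒*5 = 0 - ½ = -½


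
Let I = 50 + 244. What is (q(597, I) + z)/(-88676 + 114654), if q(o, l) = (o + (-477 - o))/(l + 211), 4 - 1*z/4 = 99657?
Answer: -201299537/13118890 ≈ -15.344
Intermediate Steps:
I = 294
z = -398612 (z = 16 - 4*99657 = 16 - 398628 = -398612)
q(o, l) = -477/(211 + l)
(q(597, I) + z)/(-88676 + 114654) = (-477/(211 + 294) - 398612)/(-88676 + 114654) = (-477/505 - 398612)/25978 = (-477*1/505 - 398612)*(1/25978) = (-477/505 - 398612)*(1/25978) = -201299537/505*1/25978 = -201299537/13118890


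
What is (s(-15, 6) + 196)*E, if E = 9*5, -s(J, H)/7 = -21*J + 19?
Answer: -96390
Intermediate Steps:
s(J, H) = -133 + 147*J (s(J, H) = -7*(-21*J + 19) = -7*(19 - 21*J) = -133 + 147*J)
E = 45
(s(-15, 6) + 196)*E = ((-133 + 147*(-15)) + 196)*45 = ((-133 - 2205) + 196)*45 = (-2338 + 196)*45 = -2142*45 = -96390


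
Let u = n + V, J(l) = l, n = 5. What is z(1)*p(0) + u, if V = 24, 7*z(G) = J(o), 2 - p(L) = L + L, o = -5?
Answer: 193/7 ≈ 27.571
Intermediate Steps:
p(L) = 2 - 2*L (p(L) = 2 - (L + L) = 2 - 2*L)
z(G) = -5/7 (z(G) = (⅐)*(-5) = -5/7)
u = 29 (u = 5 + 24 = 29)
z(1)*p(0) + u = -5*(2 - 2*0)/7 + 29 = -5*(2 + 0)/7 + 29 = -5/7*2 + 29 = -10/7 + 29 = 193/7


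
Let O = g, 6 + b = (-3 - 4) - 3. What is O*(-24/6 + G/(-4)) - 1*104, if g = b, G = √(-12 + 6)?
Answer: -40 + 4*I*√6 ≈ -40.0 + 9.798*I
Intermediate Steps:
G = I*√6 (G = √(-6) = I*√6 ≈ 2.4495*I)
b = -16 (b = -6 + ((-3 - 4) - 3) = -6 + (-7 - 3) = -6 - 10 = -16)
g = -16
O = -16
O*(-24/6 + G/(-4)) - 1*104 = -16*(-24/6 + (I*√6)/(-4)) - 1*104 = -16*(-24*⅙ + (I*√6)*(-¼)) - 104 = -16*(-4 - I*√6/4) - 104 = (64 + 4*I*√6) - 104 = -40 + 4*I*√6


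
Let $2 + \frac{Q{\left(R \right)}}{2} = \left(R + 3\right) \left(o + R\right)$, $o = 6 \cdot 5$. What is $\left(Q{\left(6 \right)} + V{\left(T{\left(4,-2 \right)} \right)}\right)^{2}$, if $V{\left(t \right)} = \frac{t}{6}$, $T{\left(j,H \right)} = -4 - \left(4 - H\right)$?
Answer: $\frac{3713329}{9} \approx 4.1259 \cdot 10^{5}$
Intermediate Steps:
$T{\left(j,H \right)} = -8 + H$ ($T{\left(j,H \right)} = -4 + \left(-4 + H\right) = -8 + H$)
$V{\left(t \right)} = \frac{t}{6}$ ($V{\left(t \right)} = t \frac{1}{6} = \frac{t}{6}$)
$o = 30$
$Q{\left(R \right)} = -4 + 2 \left(3 + R\right) \left(30 + R\right)$ ($Q{\left(R \right)} = -4 + 2 \left(R + 3\right) \left(30 + R\right) = -4 + 2 \left(3 + R\right) \left(30 + R\right)$)
$\left(Q{\left(6 \right)} + V{\left(T{\left(4,-2 \right)} \right)}\right)^{2} = \left(\left(176 + 2 \cdot 6^{2} + 66 \cdot 6\right) + \frac{-8 - 2}{6}\right)^{2} = \left(\left(176 + 2 \cdot 36 + 396\right) + \frac{1}{6} \left(-10\right)\right)^{2} = \left(\left(176 + 72 + 396\right) - \frac{5}{3}\right)^{2} = \left(644 - \frac{5}{3}\right)^{2} = \left(\frac{1927}{3}\right)^{2} = \frac{3713329}{9}$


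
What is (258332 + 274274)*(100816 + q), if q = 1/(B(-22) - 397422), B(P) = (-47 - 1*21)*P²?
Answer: 11553436495858529/215167 ≈ 5.3695e+10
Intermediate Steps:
B(P) = -68*P² (B(P) = (-47 - 21)*P² = -68*P²)
q = -1/430334 (q = 1/(-68*(-22)² - 397422) = 1/(-68*484 - 397422) = 1/(-32912 - 397422) = 1/(-430334) = -1/430334 ≈ -2.3238e-6)
(258332 + 274274)*(100816 + q) = (258332 + 274274)*(100816 - 1/430334) = 532606*(43384552543/430334) = 11553436495858529/215167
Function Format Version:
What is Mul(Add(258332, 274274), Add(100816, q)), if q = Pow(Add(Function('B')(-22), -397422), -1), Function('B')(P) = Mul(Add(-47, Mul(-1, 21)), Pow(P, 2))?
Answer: Rational(11553436495858529, 215167) ≈ 5.3695e+10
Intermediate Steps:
Function('B')(P) = Mul(-68, Pow(P, 2)) (Function('B')(P) = Mul(Add(-47, -21), Pow(P, 2)) = Mul(-68, Pow(P, 2)))
q = Rational(-1, 430334) (q = Pow(Add(Mul(-68, Pow(-22, 2)), -397422), -1) = Pow(Add(Mul(-68, 484), -397422), -1) = Pow(Add(-32912, -397422), -1) = Pow(-430334, -1) = Rational(-1, 430334) ≈ -2.3238e-6)
Mul(Add(258332, 274274), Add(100816, q)) = Mul(Add(258332, 274274), Add(100816, Rational(-1, 430334))) = Mul(532606, Rational(43384552543, 430334)) = Rational(11553436495858529, 215167)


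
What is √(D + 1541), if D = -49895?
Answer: I*√48354 ≈ 219.9*I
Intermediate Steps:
√(D + 1541) = √(-49895 + 1541) = √(-48354) = I*√48354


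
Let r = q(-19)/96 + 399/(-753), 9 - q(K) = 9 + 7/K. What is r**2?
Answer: 58001497225/209602814976 ≈ 0.27672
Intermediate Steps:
q(K) = -7/K (q(K) = 9 - (9 + 7/K) = 9 + (-9 - 7/K) = -7/K)
r = -240835/457824 (r = -7/(-19)/96 + 399/(-753) = -7*(-1/19)*(1/96) + 399*(-1/753) = (7/19)*(1/96) - 133/251 = 7/1824 - 133/251 = -240835/457824 ≈ -0.52604)
r**2 = (-240835/457824)**2 = 58001497225/209602814976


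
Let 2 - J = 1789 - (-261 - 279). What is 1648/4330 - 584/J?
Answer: 3181808/5037955 ≈ 0.63157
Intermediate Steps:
J = -2327 (J = 2 - (1789 - (-261 - 279)) = 2 - (1789 - 1*(-540)) = 2 - (1789 + 540) = 2 - 1*2329 = 2 - 2329 = -2327)
1648/4330 - 584/J = 1648/4330 - 584/(-2327) = 1648*(1/4330) - 584*(-1/2327) = 824/2165 + 584/2327 = 3181808/5037955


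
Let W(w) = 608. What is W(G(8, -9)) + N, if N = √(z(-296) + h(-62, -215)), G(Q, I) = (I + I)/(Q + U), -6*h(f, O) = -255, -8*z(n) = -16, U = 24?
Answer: 608 + √178/2 ≈ 614.67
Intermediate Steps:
z(n) = 2 (z(n) = -⅛*(-16) = 2)
h(f, O) = 85/2 (h(f, O) = -⅙*(-255) = 85/2)
G(Q, I) = 2*I/(24 + Q) (G(Q, I) = (I + I)/(Q + 24) = (2*I)/(24 + Q) = 2*I/(24 + Q))
N = √178/2 (N = √(2 + 85/2) = √(89/2) = √178/2 ≈ 6.6708)
W(G(8, -9)) + N = 608 + √178/2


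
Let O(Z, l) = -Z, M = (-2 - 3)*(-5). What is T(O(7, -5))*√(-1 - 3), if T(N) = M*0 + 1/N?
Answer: -2*I/7 ≈ -0.28571*I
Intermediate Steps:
M = 25 (M = -5*(-5) = 25)
T(N) = 1/N (T(N) = 25*0 + 1/N = 0 + 1/N = 1/N)
T(O(7, -5))*√(-1 - 3) = √(-1 - 3)/((-1*7)) = √(-4)/(-7) = -2*I/7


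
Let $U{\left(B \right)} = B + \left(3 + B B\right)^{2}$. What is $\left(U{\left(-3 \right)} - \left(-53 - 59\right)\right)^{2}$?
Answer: $64009$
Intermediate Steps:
$U{\left(B \right)} = B + \left(3 + B^{2}\right)^{2}$
$\left(U{\left(-3 \right)} - \left(-53 - 59\right)\right)^{2} = \left(\left(-3 + \left(3 + \left(-3\right)^{2}\right)^{2}\right) - \left(-53 - 59\right)\right)^{2} = \left(\left(-3 + \left(3 + 9\right)^{2}\right) - \left(-53 - 59\right)\right)^{2} = \left(\left(-3 + 12^{2}\right) - -112\right)^{2} = \left(\left(-3 + 144\right) + 112\right)^{2} = \left(141 + 112\right)^{2} = 253^{2} = 64009$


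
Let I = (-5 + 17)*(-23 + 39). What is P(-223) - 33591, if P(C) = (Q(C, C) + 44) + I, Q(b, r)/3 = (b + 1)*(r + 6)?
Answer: 111167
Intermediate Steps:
Q(b, r) = 3*(1 + b)*(6 + r) (Q(b, r) = 3*((b + 1)*(r + 6)) = 3*((1 + b)*(6 + r)) = 3*(1 + b)*(6 + r))
I = 192 (I = 12*16 = 192)
P(C) = 254 + 3*C² + 21*C (P(C) = ((18 + 3*C + 18*C + 3*C*C) + 44) + 192 = ((18 + 3*C + 18*C + 3*C²) + 44) + 192 = ((18 + 3*C² + 21*C) + 44) + 192 = (62 + 3*C² + 21*C) + 192 = 254 + 3*C² + 21*C)
P(-223) - 33591 = (254 + 3*(-223)² + 21*(-223)) - 33591 = (254 + 3*49729 - 4683) - 33591 = (254 + 149187 - 4683) - 33591 = 144758 - 33591 = 111167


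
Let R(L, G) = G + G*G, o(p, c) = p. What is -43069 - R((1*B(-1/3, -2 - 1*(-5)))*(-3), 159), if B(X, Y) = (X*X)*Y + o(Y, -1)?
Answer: -68509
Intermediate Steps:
B(X, Y) = Y + Y*X² (B(X, Y) = (X*X)*Y + Y = X²*Y + Y = Y*X² + Y = Y + Y*X²)
R(L, G) = G + G²
-43069 - R((1*B(-1/3, -2 - 1*(-5)))*(-3), 159) = -43069 - 159*(1 + 159) = -43069 - 159*160 = -43069 - 1*25440 = -43069 - 25440 = -68509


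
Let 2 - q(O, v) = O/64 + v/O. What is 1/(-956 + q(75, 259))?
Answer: -4800/4601401 ≈ -0.0010432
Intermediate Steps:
q(O, v) = 2 - O/64 - v/O (q(O, v) = 2 - (O/64 + v/O) = 2 + (-O/64 - v/O) = 2 - O/64 - v/O)
1/(-956 + q(75, 259)) = 1/(-956 + (2 - 1/64*75 - 1*259/75)) = 1/(-956 + (2 - 75/64 - 1*259*1/75)) = 1/(-956 + (2 - 75/64 - 259/75)) = 1/(-956 - 12601/4800) = 1/(-4601401/4800) = -4800/4601401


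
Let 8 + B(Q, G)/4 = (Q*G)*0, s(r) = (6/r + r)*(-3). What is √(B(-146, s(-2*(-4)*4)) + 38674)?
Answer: 139*√2 ≈ 196.58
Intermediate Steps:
s(r) = -18/r - 3*r (s(r) = (r + 6/r)*(-3) = -18/r - 3*r)
B(Q, G) = -32 (B(Q, G) = -32 + 4*((Q*G)*0) = -32 + 4*((G*Q)*0) = -32 + 4*0 = -32 + 0 = -32)
√(B(-146, s(-2*(-4)*4)) + 38674) = √(-32 + 38674) = √38642 = 139*√2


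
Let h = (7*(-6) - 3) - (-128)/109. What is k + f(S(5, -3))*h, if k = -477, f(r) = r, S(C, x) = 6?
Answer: -80655/109 ≈ -739.95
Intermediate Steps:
h = -4777/109 (h = (-42 - 3) - (-128)/109 = -45 - 1*(-128/109) = -45 + 128/109 = -4777/109 ≈ -43.826)
k + f(S(5, -3))*h = -477 + 6*(-4777/109) = -477 - 28662/109 = -80655/109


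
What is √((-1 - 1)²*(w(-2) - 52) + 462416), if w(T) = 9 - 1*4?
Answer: 2*√115557 ≈ 679.87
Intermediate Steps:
w(T) = 5 (w(T) = 9 - 4 = 5)
√((-1 - 1)²*(w(-2) - 52) + 462416) = √((-1 - 1)²*(5 - 52) + 462416) = √((-2)²*(-47) + 462416) = √(4*(-47) + 462416) = √(-188 + 462416) = √462228 = 2*√115557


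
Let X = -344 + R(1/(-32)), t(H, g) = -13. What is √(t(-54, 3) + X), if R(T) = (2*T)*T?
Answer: I*√365566/32 ≈ 18.894*I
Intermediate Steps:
R(T) = 2*T²
X = -176127/512 (X = -344 + 2*(1/(-32))² = -344 + 2*(-1/32)² = -344 + 2*(1/1024) = -344 + 1/512 = -176127/512 ≈ -344.00)
√(t(-54, 3) + X) = √(-13 - 176127/512) = √(-182783/512) = I*√365566/32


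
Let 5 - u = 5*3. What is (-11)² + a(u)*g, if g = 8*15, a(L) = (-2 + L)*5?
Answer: -7079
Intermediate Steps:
u = -10 (u = 5 - 5*3 = 5 - 1*15 = 5 - 15 = -10)
a(L) = -10 + 5*L
g = 120
(-11)² + a(u)*g = (-11)² + (-10 + 5*(-10))*120 = 121 + (-10 - 50)*120 = 121 - 60*120 = 121 - 7200 = -7079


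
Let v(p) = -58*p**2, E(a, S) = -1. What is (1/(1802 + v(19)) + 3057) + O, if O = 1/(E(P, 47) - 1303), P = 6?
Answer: 9535294021/3119168 ≈ 3057.0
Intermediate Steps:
O = -1/1304 (O = 1/(-1 - 1303) = 1/(-1304) = -1/1304 ≈ -0.00076687)
(1/(1802 + v(19)) + 3057) + O = (1/(1802 - 58*19**2) + 3057) - 1/1304 = (1/(1802 - 58*361) + 3057) - 1/1304 = (1/(1802 - 20938) + 3057) - 1/1304 = (1/(-19136) + 3057) - 1/1304 = (-1/19136 + 3057) - 1/1304 = 58498751/19136 - 1/1304 = 9535294021/3119168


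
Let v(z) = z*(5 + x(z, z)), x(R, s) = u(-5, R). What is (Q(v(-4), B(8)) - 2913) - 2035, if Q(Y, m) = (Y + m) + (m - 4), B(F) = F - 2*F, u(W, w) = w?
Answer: -4972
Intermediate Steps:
x(R, s) = R
v(z) = z*(5 + z)
B(F) = -F
Q(Y, m) = -4 + Y + 2*m (Q(Y, m) = (Y + m) + (-4 + m) = -4 + Y + 2*m)
(Q(v(-4), B(8)) - 2913) - 2035 = ((-4 - 4*(5 - 4) + 2*(-1*8)) - 2913) - 2035 = ((-4 - 4*1 + 2*(-8)) - 2913) - 2035 = ((-4 - 4 - 16) - 2913) - 2035 = (-24 - 2913) - 2035 = -2937 - 2035 = -4972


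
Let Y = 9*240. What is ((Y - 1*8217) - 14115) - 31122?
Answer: -51294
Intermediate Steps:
Y = 2160
((Y - 1*8217) - 14115) - 31122 = ((2160 - 1*8217) - 14115) - 31122 = ((2160 - 8217) - 14115) - 31122 = (-6057 - 14115) - 31122 = -20172 - 31122 = -51294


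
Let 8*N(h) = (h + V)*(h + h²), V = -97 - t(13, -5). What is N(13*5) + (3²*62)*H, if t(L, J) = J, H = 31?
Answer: 11277/4 ≈ 2819.3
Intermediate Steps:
V = -92 (V = -97 - 1*(-5) = -97 + 5 = -92)
N(h) = (-92 + h)*(h + h²)/8 (N(h) = ((h - 92)*(h + h²))/8 = ((-92 + h)*(h + h²))/8 = (-92 + h)*(h + h²)/8)
N(13*5) + (3²*62)*H = (13*5)*(-92 + (13*5)² - 1183*5)/8 + (3²*62)*31 = (⅛)*65*(-92 + 65² - 91*65) + (9*62)*31 = (⅛)*65*(-92 + 4225 - 5915) + 558*31 = (⅛)*65*(-1782) + 17298 = -57915/4 + 17298 = 11277/4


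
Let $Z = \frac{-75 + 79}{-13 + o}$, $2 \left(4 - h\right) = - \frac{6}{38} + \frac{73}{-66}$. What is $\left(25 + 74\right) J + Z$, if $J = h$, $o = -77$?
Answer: $\frac{1568143}{3420} \approx 458.52$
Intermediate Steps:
$h = \frac{11617}{2508}$ ($h = 4 - \frac{- \frac{6}{38} + \frac{73}{-66}}{2} = 4 - \frac{\left(-6\right) \frac{1}{38} + 73 \left(- \frac{1}{66}\right)}{2} = 4 - \frac{- \frac{3}{19} - \frac{73}{66}}{2} = 4 - - \frac{1585}{2508} = 4 + \frac{1585}{2508} = \frac{11617}{2508} \approx 4.632$)
$J = \frac{11617}{2508} \approx 4.632$
$Z = - \frac{2}{45}$ ($Z = \frac{-75 + 79}{-13 - 77} = \frac{4}{-90} = 4 \left(- \frac{1}{90}\right) = - \frac{2}{45} \approx -0.044444$)
$\left(25 + 74\right) J + Z = \left(25 + 74\right) \frac{11617}{2508} - \frac{2}{45} = 99 \cdot \frac{11617}{2508} - \frac{2}{45} = \frac{34851}{76} - \frac{2}{45} = \frac{1568143}{3420}$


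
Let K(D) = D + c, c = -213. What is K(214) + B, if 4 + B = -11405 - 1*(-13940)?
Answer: 2532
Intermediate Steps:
B = 2531 (B = -4 + (-11405 - 1*(-13940)) = -4 + (-11405 + 13940) = -4 + 2535 = 2531)
K(D) = -213 + D (K(D) = D - 213 = -213 + D)
K(214) + B = (-213 + 214) + 2531 = 1 + 2531 = 2532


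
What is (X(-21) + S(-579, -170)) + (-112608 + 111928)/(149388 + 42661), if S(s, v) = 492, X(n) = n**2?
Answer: 10540061/11297 ≈ 933.00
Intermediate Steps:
(X(-21) + S(-579, -170)) + (-112608 + 111928)/(149388 + 42661) = ((-21)**2 + 492) + (-112608 + 111928)/(149388 + 42661) = (441 + 492) - 680/192049 = 933 - 680*1/192049 = 933 - 40/11297 = 10540061/11297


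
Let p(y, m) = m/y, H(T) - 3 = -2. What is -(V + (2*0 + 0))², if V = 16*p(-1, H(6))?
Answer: -256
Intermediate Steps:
H(T) = 1 (H(T) = 3 - 2 = 1)
V = -16 (V = 16*(1/(-1)) = 16*(1*(-1)) = 16*(-1) = -16)
-(V + (2*0 + 0))² = -(-16 + (2*0 + 0))² = -(-16 + (0 + 0))² = -(-16 + 0)² = -1*(-16)² = -1*256 = -256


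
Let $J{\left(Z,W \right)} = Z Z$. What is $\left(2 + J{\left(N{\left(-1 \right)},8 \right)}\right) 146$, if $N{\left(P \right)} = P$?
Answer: $438$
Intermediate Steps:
$J{\left(Z,W \right)} = Z^{2}$
$\left(2 + J{\left(N{\left(-1 \right)},8 \right)}\right) 146 = \left(2 + \left(-1\right)^{2}\right) 146 = \left(2 + 1\right) 146 = 3 \cdot 146 = 438$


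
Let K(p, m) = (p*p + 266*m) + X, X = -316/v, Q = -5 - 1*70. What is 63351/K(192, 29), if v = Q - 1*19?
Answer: 2977497/2095324 ≈ 1.4210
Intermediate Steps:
Q = -75 (Q = -5 - 70 = -75)
v = -94 (v = -75 - 1*19 = -75 - 19 = -94)
X = 158/47 (X = -316/(-94) = -316*(-1/94) = 158/47 ≈ 3.3617)
K(p, m) = 158/47 + p² + 266*m (K(p, m) = (p*p + 266*m) + 158/47 = (p² + 266*m) + 158/47 = 158/47 + p² + 266*m)
63351/K(192, 29) = 63351/(158/47 + 192² + 266*29) = 63351/(158/47 + 36864 + 7714) = 63351/(2095324/47) = 63351*(47/2095324) = 2977497/2095324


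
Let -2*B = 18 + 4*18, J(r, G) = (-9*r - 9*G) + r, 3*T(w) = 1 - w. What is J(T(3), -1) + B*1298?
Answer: -175187/3 ≈ -58396.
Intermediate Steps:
T(w) = ⅓ - w/3 (T(w) = (1 - w)/3 = ⅓ - w/3)
J(r, G) = -9*G - 8*r (J(r, G) = (-9*G - 9*r) + r = -9*G - 8*r)
B = -45 (B = -(18 + 4*18)/2 = -(18 + 72)/2 = -½*90 = -45)
J(T(3), -1) + B*1298 = (-9*(-1) - 8*(⅓ - ⅓*3)) - 45*1298 = (9 - 8*(⅓ - 1)) - 58410 = (9 - 8*(-⅔)) - 58410 = (9 + 16/3) - 58410 = 43/3 - 58410 = -175187/3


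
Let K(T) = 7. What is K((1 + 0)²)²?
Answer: 49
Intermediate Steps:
K((1 + 0)²)² = 7² = 49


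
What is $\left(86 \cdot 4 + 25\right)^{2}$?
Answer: $136161$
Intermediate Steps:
$\left(86 \cdot 4 + 25\right)^{2} = \left(344 + 25\right)^{2} = 369^{2} = 136161$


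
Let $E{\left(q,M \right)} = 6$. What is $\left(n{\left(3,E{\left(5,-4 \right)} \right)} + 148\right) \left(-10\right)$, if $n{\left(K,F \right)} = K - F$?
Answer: $-1450$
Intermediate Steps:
$\left(n{\left(3,E{\left(5,-4 \right)} \right)} + 148\right) \left(-10\right) = \left(\left(3 - 6\right) + 148\right) \left(-10\right) = \left(-3 + 148\right) \left(-10\right) = 145 \left(-10\right) = -1450$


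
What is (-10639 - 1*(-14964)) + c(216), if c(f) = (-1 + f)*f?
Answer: 50765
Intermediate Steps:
c(f) = f*(-1 + f)
(-10639 - 1*(-14964)) + c(216) = (-10639 - 1*(-14964)) + 216*(-1 + 216) = (-10639 + 14964) + 216*215 = 4325 + 46440 = 50765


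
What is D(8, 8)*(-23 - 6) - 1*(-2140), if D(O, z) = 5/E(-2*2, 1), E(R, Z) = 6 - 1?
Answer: 2111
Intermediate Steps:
E(R, Z) = 5
D(O, z) = 1 (D(O, z) = 5/5 = 5*(⅕) = 1)
D(8, 8)*(-23 - 6) - 1*(-2140) = 1*(-23 - 6) - 1*(-2140) = 1*(-29) + 2140 = -29 + 2140 = 2111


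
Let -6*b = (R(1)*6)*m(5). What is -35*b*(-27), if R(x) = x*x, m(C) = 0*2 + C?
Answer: -4725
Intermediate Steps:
m(C) = C (m(C) = 0 + C = C)
R(x) = x²
b = -5 (b = -1²*6*5/6 = -1*6*5/6 = -5 ≈ -5.0000)
-35*b*(-27) = -35*(-5)*(-27) = 175*(-27) = -4725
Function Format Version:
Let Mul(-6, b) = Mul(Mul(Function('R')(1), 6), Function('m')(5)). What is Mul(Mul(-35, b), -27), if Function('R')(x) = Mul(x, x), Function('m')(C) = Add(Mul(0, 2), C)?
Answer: -4725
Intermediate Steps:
Function('m')(C) = C (Function('m')(C) = Add(0, C) = C)
Function('R')(x) = Pow(x, 2)
b = -5 (b = Mul(Rational(-1, 6), Mul(Mul(Pow(1, 2), 6), 5)) = Mul(Rational(-1, 6), Mul(Mul(1, 6), 5)) = Mul(Rational(-1, 6), Mul(6, 5)) = Mul(Rational(-1, 6), 30) = -5)
Mul(Mul(-35, b), -27) = Mul(Mul(-35, -5), -27) = Mul(175, -27) = -4725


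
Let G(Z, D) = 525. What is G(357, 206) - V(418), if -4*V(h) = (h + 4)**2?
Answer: 45046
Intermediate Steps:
V(h) = -(4 + h)**2/4 (V(h) = -(h + 4)**2/4 = -(4 + h)**2/4)
G(357, 206) - V(418) = 525 - (-1)*(4 + 418)**2/4 = 525 - (-1)*422**2/4 = 525 - (-1)*178084/4 = 525 - 1*(-44521) = 525 + 44521 = 45046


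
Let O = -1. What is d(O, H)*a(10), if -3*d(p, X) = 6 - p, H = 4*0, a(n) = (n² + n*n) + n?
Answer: -490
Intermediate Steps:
a(n) = n + 2*n² (a(n) = (n² + n²) + n = 2*n² + n = n + 2*n²)
H = 0
d(p, X) = -2 + p/3 (d(p, X) = -(6 - p)/3 = -2 + p/3)
d(O, H)*a(10) = (-2 + (⅓)*(-1))*(10*(1 + 2*10)) = (-2 - ⅓)*(10*(1 + 20)) = -70*21/3 = -7/3*210 = -490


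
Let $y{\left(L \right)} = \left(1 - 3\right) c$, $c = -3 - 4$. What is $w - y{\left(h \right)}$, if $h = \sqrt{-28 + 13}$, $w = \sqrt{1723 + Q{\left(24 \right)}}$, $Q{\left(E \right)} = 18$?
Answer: $-14 + \sqrt{1741} \approx 27.725$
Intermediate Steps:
$w = \sqrt{1741}$ ($w = \sqrt{1723 + 18} = \sqrt{1741} \approx 41.725$)
$c = -7$
$h = i \sqrt{15}$ ($h = \sqrt{-15} = i \sqrt{15} \approx 3.873 i$)
$y{\left(L \right)} = 14$ ($y{\left(L \right)} = \left(1 - 3\right) \left(-7\right) = \left(-2\right) \left(-7\right) = 14$)
$w - y{\left(h \right)} = \sqrt{1741} - 14 = -14 + \sqrt{1741}$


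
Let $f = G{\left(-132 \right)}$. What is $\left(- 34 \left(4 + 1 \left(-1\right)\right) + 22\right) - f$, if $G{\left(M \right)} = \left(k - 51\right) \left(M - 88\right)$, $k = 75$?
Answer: $5200$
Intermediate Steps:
$G{\left(M \right)} = -2112 + 24 M$ ($G{\left(M \right)} = \left(75 - 51\right) \left(M - 88\right) = 24 \left(-88 + M\right) = -2112 + 24 M$)
$f = -5280$ ($f = -2112 + 24 \left(-132\right) = -2112 - 3168 = -5280$)
$\left(- 34 \left(4 + 1 \left(-1\right)\right) + 22\right) - f = \left(- 34 \left(4 + 1 \left(-1\right)\right) + 22\right) - -5280 = \left(- 34 \left(4 - 1\right) + 22\right) + 5280 = \left(\left(-34\right) 3 + 22\right) + 5280 = \left(-102 + 22\right) + 5280 = -80 + 5280 = 5200$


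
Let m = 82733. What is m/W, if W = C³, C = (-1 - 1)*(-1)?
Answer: 82733/8 ≈ 10342.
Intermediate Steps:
C = 2 (C = -2*(-1) = 2)
W = 8 (W = 2³ = 8)
m/W = 82733/8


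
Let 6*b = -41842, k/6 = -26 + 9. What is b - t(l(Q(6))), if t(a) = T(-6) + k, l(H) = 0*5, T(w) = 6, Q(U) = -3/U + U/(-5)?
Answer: -20633/3 ≈ -6877.7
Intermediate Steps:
Q(U) = -3/U - U/5 (Q(U) = -3/U + U*(-1/5) = -3/U - U/5)
k = -102 (k = 6*(-26 + 9) = 6*(-17) = -102)
l(H) = 0
b = -20921/3 (b = (1/6)*(-41842) = -20921/3 ≈ -6973.7)
t(a) = -96 (t(a) = 6 - 102 = -96)
b - t(l(Q(6))) = -20921/3 - 1*(-96) = -20921/3 + 96 = -20633/3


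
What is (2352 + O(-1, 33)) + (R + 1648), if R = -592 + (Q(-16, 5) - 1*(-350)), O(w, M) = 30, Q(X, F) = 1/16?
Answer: 60609/16 ≈ 3788.1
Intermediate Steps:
Q(X, F) = 1/16
R = -3871/16 (R = -592 + (1/16 - 1*(-350)) = -592 + (1/16 + 350) = -592 + 5601/16 = -3871/16 ≈ -241.94)
(2352 + O(-1, 33)) + (R + 1648) = (2352 + 30) + (-3871/16 + 1648) = 2382 + 22497/16 = 60609/16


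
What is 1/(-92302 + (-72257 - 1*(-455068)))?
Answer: 1/290509 ≈ 3.4422e-6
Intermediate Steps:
1/(-92302 + (-72257 - 1*(-455068))) = 1/(-92302 + (-72257 + 455068)) = 1/(-92302 + 382811) = 1/290509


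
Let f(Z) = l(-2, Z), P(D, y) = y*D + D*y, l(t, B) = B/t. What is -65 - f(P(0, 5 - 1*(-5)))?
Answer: -65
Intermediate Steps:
P(D, y) = 2*D*y (P(D, y) = D*y + D*y = 2*D*y)
f(Z) = -Z/2 (f(Z) = Z/(-2) = Z*(-½) = -Z/2)
-65 - f(P(0, 5 - 1*(-5))) = -65 - (-1)*2*0*(5 - 1*(-5))/2 = -65 - (-1)*2*0*(5 + 5)/2 = -65 - (-1)*2*0*10/2 = -65 - (-1)*0/2 = -65 - 1*0 = -65 + 0 = -65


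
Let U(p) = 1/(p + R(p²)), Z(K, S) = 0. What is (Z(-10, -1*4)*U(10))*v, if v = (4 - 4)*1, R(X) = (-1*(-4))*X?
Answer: 0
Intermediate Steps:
R(X) = 4*X
U(p) = 1/(p + 4*p²)
v = 0 (v = 0*1 = 0)
(Z(-10, -1*4)*U(10))*v = (0*(1/(10*(1 + 4*10))))*0 = (0*(1/(10*(1 + 40))))*0 = (0*((⅒)/41))*0 = (0*((⅒)*(1/41)))*0 = (0*(1/410))*0 = 0*0 = 0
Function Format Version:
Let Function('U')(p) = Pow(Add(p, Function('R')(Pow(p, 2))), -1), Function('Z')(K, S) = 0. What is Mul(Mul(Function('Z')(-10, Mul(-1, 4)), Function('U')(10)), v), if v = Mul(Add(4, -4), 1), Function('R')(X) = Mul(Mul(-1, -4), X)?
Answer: 0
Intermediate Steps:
Function('R')(X) = Mul(4, X)
Function('U')(p) = Pow(Add(p, Mul(4, Pow(p, 2))), -1)
v = 0 (v = Mul(0, 1) = 0)
Mul(Mul(Function('Z')(-10, Mul(-1, 4)), Function('U')(10)), v) = Mul(Mul(0, Mul(Pow(10, -1), Pow(Add(1, Mul(4, 10)), -1))), 0) = Mul(Mul(0, Mul(Rational(1, 10), Pow(Add(1, 40), -1))), 0) = Mul(Mul(0, Mul(Rational(1, 10), Pow(41, -1))), 0) = Mul(Mul(0, Mul(Rational(1, 10), Rational(1, 41))), 0) = Mul(Mul(0, Rational(1, 410)), 0) = Mul(0, 0) = 0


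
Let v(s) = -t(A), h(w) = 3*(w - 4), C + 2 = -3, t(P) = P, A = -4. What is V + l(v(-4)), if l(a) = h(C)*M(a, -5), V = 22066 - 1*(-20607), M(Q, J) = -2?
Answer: 42727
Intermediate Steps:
C = -5 (C = -2 - 3 = -5)
V = 42673 (V = 22066 + 20607 = 42673)
h(w) = -12 + 3*w (h(w) = 3*(-4 + w) = -12 + 3*w)
v(s) = 4 (v(s) = -1*(-4) = 4)
l(a) = 54 (l(a) = (-12 + 3*(-5))*(-2) = (-12 - 15)*(-2) = -27*(-2) = 54)
V + l(v(-4)) = 42673 + 54 = 42727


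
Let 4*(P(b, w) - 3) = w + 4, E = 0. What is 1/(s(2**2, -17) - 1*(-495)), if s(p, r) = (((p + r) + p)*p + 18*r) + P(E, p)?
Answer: 1/158 ≈ 0.0063291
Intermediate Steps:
P(b, w) = 4 + w/4 (P(b, w) = 3 + (w + 4)/4 = 3 + (4 + w)/4 = 3 + (1 + w/4) = 4 + w/4)
s(p, r) = 4 + 18*r + p/4 + p*(r + 2*p) (s(p, r) = (((p + r) + p)*p + 18*r) + (4 + p/4) = ((r + 2*p)*p + 18*r) + (4 + p/4) = (p*(r + 2*p) + 18*r) + (4 + p/4) = (18*r + p*(r + 2*p)) + (4 + p/4) = 4 + 18*r + p/4 + p*(r + 2*p))
1/(s(2**2, -17) - 1*(-495)) = 1/((4 + 2*(2**2)**2 + 18*(-17) + (1/4)*2**2 + 2**2*(-17)) - 1*(-495)) = 1/((4 + 2*4**2 - 306 + (1/4)*4 + 4*(-17)) + 495) = 1/((4 + 2*16 - 306 + 1 - 68) + 495) = 1/((4 + 32 - 306 + 1 - 68) + 495) = 1/(-337 + 495) = 1/158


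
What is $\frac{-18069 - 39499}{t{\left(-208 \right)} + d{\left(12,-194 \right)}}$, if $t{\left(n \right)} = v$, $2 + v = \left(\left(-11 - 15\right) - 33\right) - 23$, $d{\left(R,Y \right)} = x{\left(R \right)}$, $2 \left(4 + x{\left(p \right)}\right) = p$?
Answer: $\frac{28784}{41} \approx 702.05$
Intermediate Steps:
$x{\left(p \right)} = -4 + \frac{p}{2}$
$d{\left(R,Y \right)} = -4 + \frac{R}{2}$
$v = -84$ ($v = -2 - 82 = -84$)
$t{\left(n \right)} = -84$
$\frac{-18069 - 39499}{t{\left(-208 \right)} + d{\left(12,-194 \right)}} = \frac{-18069 - 39499}{-84 + \left(-4 + \frac{1}{2} \cdot 12\right)} = - \frac{57568}{-84 + \left(-4 + 6\right)} = - \frac{57568}{-84 + 2} = - \frac{57568}{-82} = \left(-57568\right) \left(- \frac{1}{82}\right) = \frac{28784}{41}$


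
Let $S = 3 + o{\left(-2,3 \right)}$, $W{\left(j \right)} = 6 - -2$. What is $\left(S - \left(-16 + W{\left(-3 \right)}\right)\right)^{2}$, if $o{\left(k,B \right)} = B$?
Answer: $196$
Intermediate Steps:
$W{\left(j \right)} = 8$ ($W{\left(j \right)} = 6 + 2 = 8$)
$S = 6$ ($S = 3 + 3 = 6$)
$\left(S - \left(-16 + W{\left(-3 \right)}\right)\right)^{2} = \left(6 + \left(16 - 8\right)\right)^{2} = \left(6 + 8\right)^{2} = 14^{2} = 196$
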